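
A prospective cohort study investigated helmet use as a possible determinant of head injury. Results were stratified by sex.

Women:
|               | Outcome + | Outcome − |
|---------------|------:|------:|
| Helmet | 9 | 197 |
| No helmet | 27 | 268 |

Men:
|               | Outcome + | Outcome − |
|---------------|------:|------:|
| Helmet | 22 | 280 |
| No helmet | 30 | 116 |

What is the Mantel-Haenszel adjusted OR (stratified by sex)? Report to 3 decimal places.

0.358

OR_MH = Σ(aᵢdᵢ/nᵢ) / Σ(bᵢcᵢ/nᵢ), where nᵢ is the stratum total.
Stratum 1 (Women): n = 501; a·d/n = 9·268/501 = 4.8144; b·c/n = 197·27/501 = 10.6168
Stratum 2 (Men): n = 448; a·d/n = 22·116/448 = 5.6964; b·c/n = 280·30/448 = 18.7500
OR_MH = (4.8144 + 5.6964) / (10.6168 + 18.7500) = 10.5108 / 29.3668 = 0.35791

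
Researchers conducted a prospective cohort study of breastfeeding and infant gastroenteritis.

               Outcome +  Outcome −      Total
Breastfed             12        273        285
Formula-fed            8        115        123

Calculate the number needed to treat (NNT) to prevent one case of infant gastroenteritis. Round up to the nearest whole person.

Risk in treated group = 12/285 = 0.04211; risk in control = 8/123 = 0.06504.
Absolute risk reduction = 0.06504 − 0.04211 = 0.02294
NNT = 1 / ARR = 1 / 0.02294 = 43.601 → round up → 44

44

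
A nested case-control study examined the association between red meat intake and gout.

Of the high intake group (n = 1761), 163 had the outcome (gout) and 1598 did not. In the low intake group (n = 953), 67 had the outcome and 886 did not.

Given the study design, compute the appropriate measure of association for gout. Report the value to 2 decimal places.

From the description: a = 163, b = 1598, c = 67, d = 886.
This is a nested case-control study: participants were sampled on outcome status, so risks in the source population cannot be estimated directly — relative risk is not valid here. The odds ratio is the appropriate measure.
OR = (a·d)/(b·c) = (163 × 886) / (1598 × 67) = 144418 / 107066 = 1.34887

1.35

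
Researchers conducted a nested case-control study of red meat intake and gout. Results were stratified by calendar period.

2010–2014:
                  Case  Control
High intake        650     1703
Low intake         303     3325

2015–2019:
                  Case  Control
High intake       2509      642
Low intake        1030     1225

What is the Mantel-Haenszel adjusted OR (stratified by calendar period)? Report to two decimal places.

OR_MH = Σ(aᵢdᵢ/nᵢ) / Σ(bᵢcᵢ/nᵢ), where nᵢ is the stratum total.
Stratum 1 (2010–2014): n = 5981; a·d/n = 650·3325/5981 = 361.3526; b·c/n = 1703·303/5981 = 86.2747
Stratum 2 (2015–2019): n = 5406; a·d/n = 2509·1225/5406 = 568.5396; b·c/n = 642·1030/5406 = 122.3196
OR_MH = (361.3526 + 568.5396) / (86.2747 + 122.3196) = 929.8922 / 208.5943 = 4.45790

4.46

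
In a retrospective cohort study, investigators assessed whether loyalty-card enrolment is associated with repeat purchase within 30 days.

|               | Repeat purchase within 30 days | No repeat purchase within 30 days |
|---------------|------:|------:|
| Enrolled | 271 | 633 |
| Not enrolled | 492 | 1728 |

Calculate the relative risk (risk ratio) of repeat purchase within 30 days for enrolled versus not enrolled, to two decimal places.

1.35

Cells: a = 271, b = 633, c = 492, d = 1728.
Risk in exposed = 271/904 = 0.29978; risk in unexposed = 492/2220 = 0.22162.
RR = 0.29978 / 0.22162 = 1.35266
The risk among the exposed is 1.35 times that among the unexposed.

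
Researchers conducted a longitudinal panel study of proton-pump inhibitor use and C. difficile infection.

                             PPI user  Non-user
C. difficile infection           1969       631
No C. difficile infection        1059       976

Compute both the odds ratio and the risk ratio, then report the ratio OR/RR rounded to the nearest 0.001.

1.737

Reading the table with exposure as columns: a = 1969 (PPI user, case), b = 1059 (PPI user, non-case), c = 631 (Non-user, case), d = 976.
OR = (1969·976)/(1059·631) = 1921744/668229 = 2.87588
Risk in exposed = 1969/3028 = 0.65026; risk in unexposed = 631/1607 = 0.39266; RR = 1.65606
OR/RR = 2.87588 / 1.65606 = 1.73658
The outcome is not rare, so the OR lies further from 1 than the RR.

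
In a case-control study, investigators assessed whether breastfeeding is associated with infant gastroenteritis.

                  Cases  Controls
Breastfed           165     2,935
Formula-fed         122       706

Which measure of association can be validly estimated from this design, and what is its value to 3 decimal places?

Cells: a = 165, b = 2935, c = 122, d = 706.
This is a case-control study: participants were sampled on outcome status, so risks in the source population cannot be estimated directly — relative risk is not valid here. The odds ratio is the appropriate measure.
OR = (a·d)/(b·c) = (165 × 706) / (2935 × 122) = 116490 / 358070 = 0.32533

0.325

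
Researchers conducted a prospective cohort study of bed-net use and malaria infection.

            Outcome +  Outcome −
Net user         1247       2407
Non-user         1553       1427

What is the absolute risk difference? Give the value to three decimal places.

-0.180

Cells: a = 1247, b = 2407, c = 1553, d = 1427.
Risk in exposed = 1247/3654 = 0.341270; risk in unexposed = 1553/2980 = 0.521141.
Risk difference = 0.341270 − 0.521141 = -0.179871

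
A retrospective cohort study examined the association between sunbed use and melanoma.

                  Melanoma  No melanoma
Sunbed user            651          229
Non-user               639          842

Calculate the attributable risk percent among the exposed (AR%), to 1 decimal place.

41.7

Cells: a = 651, b = 229, c = 639, d = 842.
Risk in exposed = 651/880 = 0.73977; risk in unexposed = 639/1481 = 0.43147.
RR = 0.73977/0.43147 = 1.71456
AR% = (RR − 1)/RR × 100 = (1.71456 − 1)/1.71456 × 100 = 41.6760%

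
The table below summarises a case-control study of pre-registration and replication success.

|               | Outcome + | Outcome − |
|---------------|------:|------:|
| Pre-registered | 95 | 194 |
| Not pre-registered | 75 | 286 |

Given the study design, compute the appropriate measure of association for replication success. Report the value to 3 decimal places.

Cells: a = 95, b = 194, c = 75, d = 286.
This is a case-control study: participants were sampled on outcome status, so risks in the source population cannot be estimated directly — relative risk is not valid here. The odds ratio is the appropriate measure.
OR = (a·d)/(b·c) = (95 × 286) / (194 × 75) = 27170 / 14550 = 1.86735

1.867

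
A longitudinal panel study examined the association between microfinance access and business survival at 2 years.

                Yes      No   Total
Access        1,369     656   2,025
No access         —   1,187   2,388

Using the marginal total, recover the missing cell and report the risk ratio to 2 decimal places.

The missing cell is in the unexposed row: 2388 − 1187 = 1201.
So a = 1369, b = 656, c = 1201, d = 1187.
RR = [a/(a+b)] / [c/(c+d)] = (1369/2025) / (1201/2388) = 0.67605/0.50293 = 1.34422

1.34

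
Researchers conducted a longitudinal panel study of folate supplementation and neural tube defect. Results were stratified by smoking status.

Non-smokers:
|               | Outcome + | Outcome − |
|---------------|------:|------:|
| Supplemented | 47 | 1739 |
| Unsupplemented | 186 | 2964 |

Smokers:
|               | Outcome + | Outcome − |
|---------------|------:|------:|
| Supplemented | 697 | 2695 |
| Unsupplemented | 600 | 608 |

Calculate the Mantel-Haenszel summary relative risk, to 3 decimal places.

0.418

RR_MH = Σ(aᵢ·n₀ᵢ/nᵢ) / Σ(cᵢ·n₁ᵢ/nᵢ), with n₁ᵢ = aᵢ+bᵢ (exposed), n₀ᵢ = cᵢ+dᵢ (unexposed), nᵢ = n₁ᵢ+n₀ᵢ.
Stratum 1 (Non-smokers): n₁ = 1786, n₀ = 3150, n = 4936; a·n₀/n = 47·3150/4936 = 29.9939; c·n₁/n = 186·1786/4936 = 67.3006
Stratum 2 (Smokers): n₁ = 3392, n₀ = 1208, n = 4600; a·n₀/n = 697·1208/4600 = 183.0383; c·n₁/n = 600·3392/4600 = 442.4348
RR_MH = (29.9939 + 183.0383) / (67.3006 + 442.4348) = 213.0322 / 509.7354 = 0.41793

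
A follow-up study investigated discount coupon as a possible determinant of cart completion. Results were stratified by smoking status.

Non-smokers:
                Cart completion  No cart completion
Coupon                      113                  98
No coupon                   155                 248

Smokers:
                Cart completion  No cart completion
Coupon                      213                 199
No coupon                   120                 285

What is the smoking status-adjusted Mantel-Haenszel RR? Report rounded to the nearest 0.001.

1.580

RR_MH = Σ(aᵢ·n₀ᵢ/nᵢ) / Σ(cᵢ·n₁ᵢ/nᵢ), with n₁ᵢ = aᵢ+bᵢ (exposed), n₀ᵢ = cᵢ+dᵢ (unexposed), nᵢ = n₁ᵢ+n₀ᵢ.
Stratum 1 (Non-smokers): n₁ = 211, n₀ = 403, n = 614; a·n₀/n = 113·403/614 = 74.1678; c·n₁/n = 155·211/614 = 53.2655
Stratum 2 (Smokers): n₁ = 412, n₀ = 405, n = 817; a·n₀/n = 213·405/817 = 105.5875; c·n₁/n = 120·412/817 = 60.5141
RR_MH = (74.1678 + 105.5875) / (53.2655 + 60.5141) = 179.7553 / 113.7795 = 1.57986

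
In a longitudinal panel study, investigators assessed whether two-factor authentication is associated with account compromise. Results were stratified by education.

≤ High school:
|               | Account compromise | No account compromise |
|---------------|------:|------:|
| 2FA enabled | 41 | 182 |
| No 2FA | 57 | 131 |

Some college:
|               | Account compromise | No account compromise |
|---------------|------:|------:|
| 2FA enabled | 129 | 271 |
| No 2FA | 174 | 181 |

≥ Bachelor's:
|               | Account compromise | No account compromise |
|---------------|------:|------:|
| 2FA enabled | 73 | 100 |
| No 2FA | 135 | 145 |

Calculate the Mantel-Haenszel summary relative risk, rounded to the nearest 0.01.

RR_MH = Σ(aᵢ·n₀ᵢ/nᵢ) / Σ(cᵢ·n₁ᵢ/nᵢ), with n₁ᵢ = aᵢ+bᵢ (exposed), n₀ᵢ = cᵢ+dᵢ (unexposed), nᵢ = n₁ᵢ+n₀ᵢ.
Stratum 1 (≤ High school): n₁ = 223, n₀ = 188, n = 411; a·n₀/n = 41·188/411 = 18.7543; c·n₁/n = 57·223/411 = 30.9270
Stratum 2 (Some college): n₁ = 400, n₀ = 355, n = 755; a·n₀/n = 129·355/755 = 60.6556; c·n₁/n = 174·400/755 = 92.1854
Stratum 3 (≥ Bachelor's): n₁ = 173, n₀ = 280, n = 453; a·n₀/n = 73·280/453 = 45.1214; c·n₁/n = 135·173/453 = 51.5563
RR_MH = (18.7543 + 60.6556 + 45.1214) / (30.9270 + 92.1854 + 51.5563) = 124.5313 / 174.6687 = 0.71296

0.71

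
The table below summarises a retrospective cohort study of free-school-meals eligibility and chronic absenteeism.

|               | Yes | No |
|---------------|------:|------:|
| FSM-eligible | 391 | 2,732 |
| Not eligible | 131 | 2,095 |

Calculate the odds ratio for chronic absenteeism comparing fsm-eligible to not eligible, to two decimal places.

Cells: a = 391, b = 2732, c = 131, d = 2095.
OR = (a·d)/(b·c) = (391 × 2095) / (2732 × 131) = 819145 / 357892 = 2.28881
The odds of chronic absenteeism are about 2.29 times as high in the fsm-eligible group.

2.29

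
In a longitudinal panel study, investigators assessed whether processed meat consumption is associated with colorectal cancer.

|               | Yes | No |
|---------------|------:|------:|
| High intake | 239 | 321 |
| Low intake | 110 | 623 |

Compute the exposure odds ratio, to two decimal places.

4.22

Cells: a = 239, b = 321, c = 110, d = 623.
OR = (a·d)/(b·c) = (239 × 623) / (321 × 110) = 148897 / 35310 = 4.21685
The odds of colorectal cancer are about 4.22 times as high in the high intake group.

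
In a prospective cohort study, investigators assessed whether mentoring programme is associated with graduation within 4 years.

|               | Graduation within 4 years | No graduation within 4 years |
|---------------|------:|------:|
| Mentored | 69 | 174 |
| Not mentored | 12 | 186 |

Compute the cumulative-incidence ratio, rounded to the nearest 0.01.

4.69

Cells: a = 69, b = 174, c = 12, d = 186.
Risk in exposed = 69/243 = 0.28395; risk in unexposed = 12/198 = 0.06061.
RR = 0.28395 / 0.06061 = 4.68519
The risk among the exposed is 4.69 times that among the unexposed.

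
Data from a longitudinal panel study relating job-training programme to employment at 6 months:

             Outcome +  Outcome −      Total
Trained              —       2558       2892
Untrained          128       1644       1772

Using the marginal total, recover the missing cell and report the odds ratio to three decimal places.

The missing cell is in the exposed row: 2892 − 2558 = 334.
So a = 334, b = 2558, c = 128, d = 1644.
OR = (a·d)/(b·c) = (334 × 1644) / (2558 × 128) = 549096 / 327424 = 1.67702

1.677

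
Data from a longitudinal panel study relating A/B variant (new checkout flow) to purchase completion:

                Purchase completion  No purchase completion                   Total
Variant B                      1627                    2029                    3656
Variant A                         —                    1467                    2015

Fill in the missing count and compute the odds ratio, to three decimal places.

2.147

The missing cell is in the unexposed row: 2015 − 1467 = 548.
So a = 1627, b = 2029, c = 548, d = 1467.
OR = (a·d)/(b·c) = (1627 × 1467) / (2029 × 548) = 2386809 / 1111892 = 2.14662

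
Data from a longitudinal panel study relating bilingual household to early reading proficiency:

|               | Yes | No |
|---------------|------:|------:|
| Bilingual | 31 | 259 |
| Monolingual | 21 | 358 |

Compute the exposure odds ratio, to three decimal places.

Cells: a = 31, b = 259, c = 21, d = 358.
OR = (a·d)/(b·c) = (31 × 358) / (259 × 21) = 11098 / 5439 = 2.04045
The odds of early reading proficiency are about 2.04 times as high in the bilingual group.

2.040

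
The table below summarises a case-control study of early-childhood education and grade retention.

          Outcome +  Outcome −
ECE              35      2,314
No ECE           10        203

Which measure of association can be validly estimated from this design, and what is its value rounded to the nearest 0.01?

0.31

Cells: a = 35, b = 2314, c = 10, d = 203.
This is a case-control study: participants were sampled on outcome status, so risks in the source population cannot be estimated directly — relative risk is not valid here. The odds ratio is the appropriate measure.
OR = (a·d)/(b·c) = (35 × 203) / (2314 × 10) = 7105 / 23140 = 0.30704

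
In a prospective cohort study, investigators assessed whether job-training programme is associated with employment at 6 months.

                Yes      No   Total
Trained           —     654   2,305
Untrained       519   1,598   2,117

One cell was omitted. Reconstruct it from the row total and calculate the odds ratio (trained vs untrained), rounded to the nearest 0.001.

The missing cell is in the exposed row: 2305 − 654 = 1651.
So a = 1651, b = 654, c = 519, d = 1598.
OR = (a·d)/(b·c) = (1651 × 1598) / (654 × 519) = 2638298 / 339426 = 7.77282

7.773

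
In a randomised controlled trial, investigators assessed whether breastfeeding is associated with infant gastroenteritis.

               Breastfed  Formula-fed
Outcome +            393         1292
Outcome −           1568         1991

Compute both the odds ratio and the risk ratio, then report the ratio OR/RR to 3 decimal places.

Reading the table with exposure as columns: a = 393 (Breastfed, case), b = 1568 (Breastfed, non-case), c = 1292 (Formula-fed, case), d = 1991.
OR = (393·1991)/(1568·1292) = 782463/2025856 = 0.38624
Risk in exposed = 393/1961 = 0.20041; risk in unexposed = 1292/3283 = 0.39354; RR = 0.50924
OR/RR = 0.38624 / 0.50924 = 0.75846
The outcome is not rare, so the OR lies further from 1 than the RR.

0.758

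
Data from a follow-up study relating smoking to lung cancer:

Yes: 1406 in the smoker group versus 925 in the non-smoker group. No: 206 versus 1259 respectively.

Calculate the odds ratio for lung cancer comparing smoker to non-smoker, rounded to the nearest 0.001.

9.290

From the description: a = 1406, b = 206, c = 925, d = 1259.
OR = (a·d)/(b·c) = (1406 × 1259) / (206 × 925) = 1770154 / 190550 = 9.28971
The odds of lung cancer are about 9.29 times as high in the smoker group.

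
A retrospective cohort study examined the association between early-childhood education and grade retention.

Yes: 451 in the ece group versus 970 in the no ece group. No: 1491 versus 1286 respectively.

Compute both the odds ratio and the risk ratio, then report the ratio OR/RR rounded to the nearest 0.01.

From the description: a = 451, b = 1491, c = 970, d = 1286.
OR = (451·1286)/(1491·970) = 579986/1446270 = 0.40102
Risk in exposed = 451/1942 = 0.23223; risk in unexposed = 970/2256 = 0.42996; RR = 0.54013
OR/RR = 0.40102 / 0.54013 = 0.74246
The outcome is not rare, so the OR lies further from 1 than the RR.

0.74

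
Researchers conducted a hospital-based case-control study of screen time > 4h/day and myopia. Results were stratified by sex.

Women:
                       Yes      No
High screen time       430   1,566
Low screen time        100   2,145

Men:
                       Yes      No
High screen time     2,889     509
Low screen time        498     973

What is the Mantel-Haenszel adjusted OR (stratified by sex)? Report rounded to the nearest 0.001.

8.932

OR_MH = Σ(aᵢdᵢ/nᵢ) / Σ(bᵢcᵢ/nᵢ), where nᵢ is the stratum total.
Stratum 1 (Women): n = 4241; a·d/n = 430·2145/4241 = 217.4841; b·c/n = 1566·100/4241 = 36.9253
Stratum 2 (Men): n = 4869; a·d/n = 2889·973/4869 = 577.3253; b·c/n = 509·498/4869 = 52.0604
OR_MH = (217.4841 + 577.3253) / (36.9253 + 52.0604) = 794.8094 / 88.9856 = 8.93188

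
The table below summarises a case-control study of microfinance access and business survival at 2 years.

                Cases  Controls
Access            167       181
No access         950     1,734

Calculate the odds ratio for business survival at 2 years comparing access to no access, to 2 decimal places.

Cells: a = 167, b = 181, c = 950, d = 1734.
OR = (a·d)/(b·c) = (167 × 1734) / (181 × 950) = 289578 / 171950 = 1.68408
The odds of business survival at 2 years are about 1.68 times as high in the access group.

1.68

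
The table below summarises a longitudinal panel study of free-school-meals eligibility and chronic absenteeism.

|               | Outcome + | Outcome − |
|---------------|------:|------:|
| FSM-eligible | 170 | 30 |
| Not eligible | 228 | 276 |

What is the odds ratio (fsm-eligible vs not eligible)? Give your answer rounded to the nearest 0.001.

6.860

Cells: a = 170, b = 30, c = 228, d = 276.
OR = (a·d)/(b·c) = (170 × 276) / (30 × 228) = 46920 / 6840 = 6.85965
The odds of chronic absenteeism are about 6.86 times as high in the fsm-eligible group.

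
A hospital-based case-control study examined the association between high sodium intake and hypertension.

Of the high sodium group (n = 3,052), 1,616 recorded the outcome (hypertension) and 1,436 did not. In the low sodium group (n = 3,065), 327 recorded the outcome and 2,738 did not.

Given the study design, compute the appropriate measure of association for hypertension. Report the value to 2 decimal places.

9.42

From the description: a = 1616, b = 1436, c = 327, d = 2738.
This is a hospital-based case-control study: participants were sampled on outcome status, so risks in the source population cannot be estimated directly — relative risk is not valid here. The odds ratio is the appropriate measure.
OR = (a·d)/(b·c) = (1616 × 2738) / (1436 × 327) = 4424608 / 469572 = 9.42264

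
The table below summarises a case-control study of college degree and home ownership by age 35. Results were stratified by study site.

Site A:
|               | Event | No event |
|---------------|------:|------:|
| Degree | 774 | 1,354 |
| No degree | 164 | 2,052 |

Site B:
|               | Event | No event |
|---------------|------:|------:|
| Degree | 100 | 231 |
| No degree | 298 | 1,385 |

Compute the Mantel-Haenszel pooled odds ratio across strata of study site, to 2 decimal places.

5.09

OR_MH = Σ(aᵢdᵢ/nᵢ) / Σ(bᵢcᵢ/nᵢ), where nᵢ is the stratum total.
Stratum 1 (Site A): n = 4344; a·d/n = 774·2052/4344 = 365.6188; b·c/n = 1354·164/4344 = 51.1179
Stratum 2 (Site B): n = 2014; a·d/n = 100·1385/2014 = 68.7686; b·c/n = 231·298/2014 = 34.1797
OR_MH = (365.6188 + 68.7686) / (51.1179 + 34.1797) = 434.3874 / 85.2976 = 5.09261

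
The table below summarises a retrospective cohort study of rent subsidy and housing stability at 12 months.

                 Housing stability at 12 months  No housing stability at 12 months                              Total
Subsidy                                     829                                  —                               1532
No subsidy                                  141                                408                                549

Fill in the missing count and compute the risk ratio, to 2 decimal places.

2.11

The missing cell is in the exposed row: 1532 − 829 = 703.
So a = 829, b = 703, c = 141, d = 408.
RR = [a/(a+b)] / [c/(c+d)] = (829/1532) / (141/549) = 0.54112/0.25683 = 2.10692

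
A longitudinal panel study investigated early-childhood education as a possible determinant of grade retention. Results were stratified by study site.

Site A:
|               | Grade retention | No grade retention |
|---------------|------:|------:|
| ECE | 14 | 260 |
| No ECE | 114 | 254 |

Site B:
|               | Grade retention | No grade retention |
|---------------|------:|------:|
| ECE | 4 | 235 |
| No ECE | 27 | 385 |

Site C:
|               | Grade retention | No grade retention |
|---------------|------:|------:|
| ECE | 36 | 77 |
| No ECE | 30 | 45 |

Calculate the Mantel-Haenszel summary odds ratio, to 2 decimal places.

0.24

OR_MH = Σ(aᵢdᵢ/nᵢ) / Σ(bᵢcᵢ/nᵢ), where nᵢ is the stratum total.
Stratum 1 (Site A): n = 642; a·d/n = 14·254/642 = 5.5389; b·c/n = 260·114/642 = 46.1682
Stratum 2 (Site B): n = 651; a·d/n = 4·385/651 = 2.3656; b·c/n = 235·27/651 = 9.7465
Stratum 3 (Site C): n = 188; a·d/n = 36·45/188 = 8.6170; b·c/n = 77·30/188 = 12.2872
OR_MH = (5.5389 + 2.3656 + 8.6170) / (46.1682 + 9.7465 + 12.2872) = 16.5216 / 68.2020 = 0.24224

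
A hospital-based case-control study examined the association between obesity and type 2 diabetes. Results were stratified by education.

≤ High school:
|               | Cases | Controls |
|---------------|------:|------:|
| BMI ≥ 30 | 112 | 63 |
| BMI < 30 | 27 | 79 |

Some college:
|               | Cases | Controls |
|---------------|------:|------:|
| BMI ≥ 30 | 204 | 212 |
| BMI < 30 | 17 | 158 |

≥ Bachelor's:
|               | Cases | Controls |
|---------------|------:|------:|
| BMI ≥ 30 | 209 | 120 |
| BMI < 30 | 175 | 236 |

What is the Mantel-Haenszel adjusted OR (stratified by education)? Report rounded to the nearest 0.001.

3.767

OR_MH = Σ(aᵢdᵢ/nᵢ) / Σ(bᵢcᵢ/nᵢ), where nᵢ is the stratum total.
Stratum 1 (≤ High school): n = 281; a·d/n = 112·79/281 = 31.4875; b·c/n = 63·27/281 = 6.0534
Stratum 2 (Some college): n = 591; a·d/n = 204·158/591 = 54.5381; b·c/n = 212·17/591 = 6.0981
Stratum 3 (≥ Bachelor's): n = 740; a·d/n = 209·236/740 = 66.6541; b·c/n = 120·175/740 = 28.3784
OR_MH = (31.4875 + 54.5381 + 66.6541) / (6.0534 + 6.0981 + 28.3784) = 152.6797 / 40.5299 = 3.76709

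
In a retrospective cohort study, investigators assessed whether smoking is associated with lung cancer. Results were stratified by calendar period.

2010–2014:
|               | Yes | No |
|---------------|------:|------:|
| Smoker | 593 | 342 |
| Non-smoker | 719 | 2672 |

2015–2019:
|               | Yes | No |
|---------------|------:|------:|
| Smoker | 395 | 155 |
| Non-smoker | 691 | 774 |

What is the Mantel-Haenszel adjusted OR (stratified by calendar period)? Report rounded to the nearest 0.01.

4.71

OR_MH = Σ(aᵢdᵢ/nᵢ) / Σ(bᵢcᵢ/nᵢ), where nᵢ is the stratum total.
Stratum 1 (2010–2014): n = 4326; a·d/n = 593·2672/4326 = 366.2728; b·c/n = 342·719/4326 = 56.8419
Stratum 2 (2015–2019): n = 2015; a·d/n = 395·774/2015 = 151.7270; b·c/n = 155·691/2015 = 53.1538
OR_MH = (366.2728 + 151.7270) / (56.8419 + 53.1538) = 517.9998 / 109.9957 = 4.70927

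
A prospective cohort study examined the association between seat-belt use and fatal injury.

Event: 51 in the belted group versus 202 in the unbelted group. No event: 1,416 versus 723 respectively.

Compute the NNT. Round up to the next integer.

Risk in treated group = 51/1467 = 0.03476; risk in control = 202/925 = 0.21838.
Absolute risk reduction = 0.21838 − 0.03476 = 0.18361
NNT = 1 / ARR = 1 / 0.18361 = 5.446 → round up → 6

6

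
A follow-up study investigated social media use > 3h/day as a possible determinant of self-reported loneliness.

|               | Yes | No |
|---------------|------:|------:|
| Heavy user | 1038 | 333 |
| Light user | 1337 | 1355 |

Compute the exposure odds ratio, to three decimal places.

3.159

Cells: a = 1038, b = 333, c = 1337, d = 1355.
OR = (a·d)/(b·c) = (1038 × 1355) / (333 × 1337) = 1406490 / 445221 = 3.15908
The odds of self-reported loneliness are about 3.16 times as high in the heavy user group.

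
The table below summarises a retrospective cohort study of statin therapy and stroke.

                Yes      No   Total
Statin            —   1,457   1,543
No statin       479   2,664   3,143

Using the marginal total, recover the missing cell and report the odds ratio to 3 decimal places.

The missing cell is in the exposed row: 1543 − 1457 = 86.
So a = 86, b = 1457, c = 479, d = 2664.
OR = (a·d)/(b·c) = (86 × 2664) / (1457 × 479) = 229104 / 697903 = 0.32827

0.328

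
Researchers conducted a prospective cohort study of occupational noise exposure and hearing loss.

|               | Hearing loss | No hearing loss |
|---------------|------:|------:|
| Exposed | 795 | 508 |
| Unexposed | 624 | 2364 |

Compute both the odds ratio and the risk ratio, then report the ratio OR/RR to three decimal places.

Cells: a = 795, b = 508, c = 624, d = 2364.
OR = (795·2364)/(508·624) = 1879380/316992 = 5.92879
Risk in exposed = 795/1303 = 0.61013; risk in unexposed = 624/2988 = 0.20884; RR = 2.92159
OR/RR = 5.92879 / 2.92159 = 2.02931
The outcome is not rare, so the OR lies further from 1 than the RR.

2.029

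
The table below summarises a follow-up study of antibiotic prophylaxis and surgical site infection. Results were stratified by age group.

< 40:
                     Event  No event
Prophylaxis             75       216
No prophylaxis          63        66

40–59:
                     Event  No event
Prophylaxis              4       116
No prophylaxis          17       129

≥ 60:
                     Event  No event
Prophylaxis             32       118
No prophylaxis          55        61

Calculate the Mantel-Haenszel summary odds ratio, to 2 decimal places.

OR_MH = Σ(aᵢdᵢ/nᵢ) / Σ(bᵢcᵢ/nᵢ), where nᵢ is the stratum total.
Stratum 1 (< 40): n = 420; a·d/n = 75·66/420 = 11.7857; b·c/n = 216·63/420 = 32.4000
Stratum 2 (40–59): n = 266; a·d/n = 4·129/266 = 1.9398; b·c/n = 116·17/266 = 7.4135
Stratum 3 (≥ 60): n = 266; a·d/n = 32·61/266 = 7.3383; b·c/n = 118·55/266 = 24.3985
OR_MH = (11.7857 + 1.9398 + 7.3383) / (32.4000 + 7.4135 + 24.3985) = 21.0639 / 64.2120 = 0.32804

0.33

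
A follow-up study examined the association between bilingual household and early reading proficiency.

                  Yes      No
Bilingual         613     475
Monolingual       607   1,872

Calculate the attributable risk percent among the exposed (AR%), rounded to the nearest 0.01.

56.54

Cells: a = 613, b = 475, c = 607, d = 1872.
Risk in exposed = 613/1088 = 0.56342; risk in unexposed = 607/2479 = 0.24486.
RR = 0.56342/0.24486 = 2.30101
AR% = (RR − 1)/RR × 100 = (2.30101 − 1)/2.30101 × 100 = 56.5409%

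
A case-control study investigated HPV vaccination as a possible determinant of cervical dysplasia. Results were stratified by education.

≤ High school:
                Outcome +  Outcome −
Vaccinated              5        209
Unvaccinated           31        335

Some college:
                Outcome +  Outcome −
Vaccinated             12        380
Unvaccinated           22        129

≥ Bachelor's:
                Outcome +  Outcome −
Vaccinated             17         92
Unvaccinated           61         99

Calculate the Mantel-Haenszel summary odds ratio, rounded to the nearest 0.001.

0.253

OR_MH = Σ(aᵢdᵢ/nᵢ) / Σ(bᵢcᵢ/nᵢ), where nᵢ is the stratum total.
Stratum 1 (≤ High school): n = 580; a·d/n = 5·335/580 = 2.8879; b·c/n = 209·31/580 = 11.1707
Stratum 2 (Some college): n = 543; a·d/n = 12·129/543 = 2.8508; b·c/n = 380·22/543 = 15.3959
Stratum 3 (≥ Bachelor's): n = 269; a·d/n = 17·99/269 = 6.2565; b·c/n = 92·61/269 = 20.8625
OR_MH = (2.8879 + 2.8508 + 6.2565) / (11.1707 + 15.3959 + 20.8625) = 11.9953 / 47.4291 = 0.25291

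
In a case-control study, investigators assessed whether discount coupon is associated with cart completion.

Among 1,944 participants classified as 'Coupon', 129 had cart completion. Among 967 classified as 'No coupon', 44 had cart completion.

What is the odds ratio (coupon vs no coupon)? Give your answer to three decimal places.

1.491

From the description: a = 129, b = 1815, c = 44, d = 923.
OR = (a·d)/(b·c) = (129 × 923) / (1815 × 44) = 119067 / 79860 = 1.49095
The odds of cart completion are about 1.49 times as high in the coupon group.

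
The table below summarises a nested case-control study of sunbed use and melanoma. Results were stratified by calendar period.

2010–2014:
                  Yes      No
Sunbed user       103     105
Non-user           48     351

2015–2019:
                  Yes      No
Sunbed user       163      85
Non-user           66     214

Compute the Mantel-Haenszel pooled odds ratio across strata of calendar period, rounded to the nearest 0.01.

6.64

OR_MH = Σ(aᵢdᵢ/nᵢ) / Σ(bᵢcᵢ/nᵢ), where nᵢ is the stratum total.
Stratum 1 (2010–2014): n = 607; a·d/n = 103·351/607 = 59.5601; b·c/n = 105·48/607 = 8.3031
Stratum 2 (2015–2019): n = 528; a·d/n = 163·214/528 = 66.0644; b·c/n = 85·66/528 = 10.6250
OR_MH = (59.5601 + 66.0644) / (8.3031 + 10.6250) = 125.6245 / 18.9281 = 6.63692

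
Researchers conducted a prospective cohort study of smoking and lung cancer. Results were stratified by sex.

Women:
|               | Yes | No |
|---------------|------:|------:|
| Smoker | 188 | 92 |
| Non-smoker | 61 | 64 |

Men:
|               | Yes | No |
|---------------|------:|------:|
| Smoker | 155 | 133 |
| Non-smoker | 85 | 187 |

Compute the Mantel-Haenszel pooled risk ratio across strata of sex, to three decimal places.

1.552

RR_MH = Σ(aᵢ·n₀ᵢ/nᵢ) / Σ(cᵢ·n₁ᵢ/nᵢ), with n₁ᵢ = aᵢ+bᵢ (exposed), n₀ᵢ = cᵢ+dᵢ (unexposed), nᵢ = n₁ᵢ+n₀ᵢ.
Stratum 1 (Women): n₁ = 280, n₀ = 125, n = 405; a·n₀/n = 188·125/405 = 58.0247; c·n₁/n = 61·280/405 = 42.1728
Stratum 2 (Men): n₁ = 288, n₀ = 272, n = 560; a·n₀/n = 155·272/560 = 75.2857; c·n₁/n = 85·288/560 = 43.7143
RR_MH = (58.0247 + 75.2857) / (42.1728 + 43.7143) = 133.3104 / 85.8871 = 1.55216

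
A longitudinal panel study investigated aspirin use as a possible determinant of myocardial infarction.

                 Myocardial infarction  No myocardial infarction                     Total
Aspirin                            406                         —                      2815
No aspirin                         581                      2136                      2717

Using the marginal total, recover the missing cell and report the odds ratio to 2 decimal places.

The missing cell is in the exposed row: 2815 − 406 = 2409.
So a = 406, b = 2409, c = 581, d = 2136.
OR = (a·d)/(b·c) = (406 × 2136) / (2409 × 581) = 867216 / 1399629 = 0.61960

0.62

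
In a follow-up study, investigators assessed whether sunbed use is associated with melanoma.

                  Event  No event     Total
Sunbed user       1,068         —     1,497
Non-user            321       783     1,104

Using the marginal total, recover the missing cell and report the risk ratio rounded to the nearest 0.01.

The missing cell is in the exposed row: 1497 − 1068 = 429.
So a = 1068, b = 429, c = 321, d = 783.
RR = [a/(a+b)] / [c/(c+d)] = (1068/1497) / (321/1104) = 0.71343/0.29076 = 2.45365

2.45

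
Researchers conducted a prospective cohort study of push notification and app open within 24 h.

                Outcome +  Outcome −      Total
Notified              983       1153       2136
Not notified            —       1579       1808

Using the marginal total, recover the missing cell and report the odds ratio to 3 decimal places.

5.879

The missing cell is in the unexposed row: 1808 − 1579 = 229.
So a = 983, b = 1153, c = 229, d = 1579.
OR = (a·d)/(b·c) = (983 × 1579) / (1153 × 229) = 1552157 / 264037 = 5.87856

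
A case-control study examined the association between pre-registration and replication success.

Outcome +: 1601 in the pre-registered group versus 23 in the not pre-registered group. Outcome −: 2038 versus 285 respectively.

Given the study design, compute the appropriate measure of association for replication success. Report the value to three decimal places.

From the description: a = 1601, b = 2038, c = 23, d = 285.
This is a case-control study: participants were sampled on outcome status, so risks in the source population cannot be estimated directly — relative risk is not valid here. The odds ratio is the appropriate measure.
OR = (a·d)/(b·c) = (1601 × 285) / (2038 × 23) = 456285 / 46874 = 9.73429

9.734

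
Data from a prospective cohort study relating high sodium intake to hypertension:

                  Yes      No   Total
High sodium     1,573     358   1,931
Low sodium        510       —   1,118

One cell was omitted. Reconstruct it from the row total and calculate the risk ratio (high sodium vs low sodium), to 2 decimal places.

The missing cell is in the unexposed row: 1118 − 510 = 608.
So a = 1573, b = 358, c = 510, d = 608.
RR = [a/(a+b)] / [c/(c+d)] = (1573/1931) / (510/1118) = 0.81460/0.45617 = 1.78574

1.79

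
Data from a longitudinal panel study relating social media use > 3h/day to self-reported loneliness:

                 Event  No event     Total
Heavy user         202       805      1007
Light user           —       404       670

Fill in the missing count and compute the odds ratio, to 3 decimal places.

0.381

The missing cell is in the unexposed row: 670 − 404 = 266.
So a = 202, b = 805, c = 266, d = 404.
OR = (a·d)/(b·c) = (202 × 404) / (805 × 266) = 81608 / 214130 = 0.38111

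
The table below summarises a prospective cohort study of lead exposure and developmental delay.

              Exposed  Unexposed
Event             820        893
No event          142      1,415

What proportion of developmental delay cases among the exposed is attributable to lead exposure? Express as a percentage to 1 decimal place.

54.6

Reading the table with exposure as columns: a = 820 (Exposed, case), b = 142 (Exposed, non-case), c = 893 (Unexposed, case), d = 1415.
Risk in exposed = 820/962 = 0.85239; risk in unexposed = 893/2308 = 0.38692.
RR = 0.85239/0.38692 = 2.20304
AR% = (RR − 1)/RR × 100 = (2.20304 − 1)/2.20304 × 100 = 54.6083%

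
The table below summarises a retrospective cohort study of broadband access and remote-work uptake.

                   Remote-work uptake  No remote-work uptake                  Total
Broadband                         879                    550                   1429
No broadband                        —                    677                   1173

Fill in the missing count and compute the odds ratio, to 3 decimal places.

The missing cell is in the unexposed row: 1173 − 677 = 496.
So a = 879, b = 550, c = 496, d = 677.
OR = (a·d)/(b·c) = (879 × 677) / (550 × 496) = 595083 / 272800 = 2.18139

2.181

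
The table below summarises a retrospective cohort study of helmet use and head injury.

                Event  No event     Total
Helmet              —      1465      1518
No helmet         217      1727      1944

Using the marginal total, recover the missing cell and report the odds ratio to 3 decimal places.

The missing cell is in the exposed row: 1518 − 1465 = 53.
So a = 53, b = 1465, c = 217, d = 1727.
OR = (a·d)/(b·c) = (53 × 1727) / (1465 × 217) = 91531 / 317905 = 0.28792

0.288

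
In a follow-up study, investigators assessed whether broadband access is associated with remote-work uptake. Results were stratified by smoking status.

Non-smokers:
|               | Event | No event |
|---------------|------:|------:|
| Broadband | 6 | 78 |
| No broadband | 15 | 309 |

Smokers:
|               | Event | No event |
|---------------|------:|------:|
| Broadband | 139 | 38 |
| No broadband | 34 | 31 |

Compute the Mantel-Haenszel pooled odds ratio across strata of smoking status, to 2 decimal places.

2.72

OR_MH = Σ(aᵢdᵢ/nᵢ) / Σ(bᵢcᵢ/nᵢ), where nᵢ is the stratum total.
Stratum 1 (Non-smokers): n = 408; a·d/n = 6·309/408 = 4.5441; b·c/n = 78·15/408 = 2.8676
Stratum 2 (Smokers): n = 242; a·d/n = 139·31/242 = 17.8058; b·c/n = 38·34/242 = 5.3388
OR_MH = (4.5441 + 17.8058) / (2.8676 + 5.3388) = 22.3499 / 8.2065 = 2.72344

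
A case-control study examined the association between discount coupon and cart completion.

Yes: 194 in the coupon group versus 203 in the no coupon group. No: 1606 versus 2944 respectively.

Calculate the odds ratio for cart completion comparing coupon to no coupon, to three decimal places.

1.752

From the description: a = 194, b = 1606, c = 203, d = 2944.
OR = (a·d)/(b·c) = (194 × 2944) / (1606 × 203) = 571136 / 326018 = 1.75185
The odds of cart completion are about 1.75 times as high in the coupon group.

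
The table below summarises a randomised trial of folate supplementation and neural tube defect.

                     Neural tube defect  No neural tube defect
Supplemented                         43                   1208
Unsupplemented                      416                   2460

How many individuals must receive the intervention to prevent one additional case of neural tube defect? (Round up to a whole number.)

10

Risk in treated group = 43/1251 = 0.03437; risk in control = 416/2876 = 0.14465.
Absolute risk reduction = 0.14465 − 0.03437 = 0.11027
NNT = 1 / ARR = 1 / 0.11027 = 9.068 → round up → 10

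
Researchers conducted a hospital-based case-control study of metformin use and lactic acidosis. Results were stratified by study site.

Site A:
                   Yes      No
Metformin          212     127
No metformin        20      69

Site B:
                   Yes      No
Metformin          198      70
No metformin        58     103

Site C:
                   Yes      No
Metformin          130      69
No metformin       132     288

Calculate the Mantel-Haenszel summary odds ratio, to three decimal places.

4.722

OR_MH = Σ(aᵢdᵢ/nᵢ) / Σ(bᵢcᵢ/nᵢ), where nᵢ is the stratum total.
Stratum 1 (Site A): n = 428; a·d/n = 212·69/428 = 34.1776; b·c/n = 127·20/428 = 5.9346
Stratum 2 (Site B): n = 429; a·d/n = 198·103/429 = 47.5385; b·c/n = 70·58/429 = 9.4639
Stratum 3 (Site C): n = 619; a·d/n = 130·288/619 = 60.4847; b·c/n = 69·132/619 = 14.7141
OR_MH = (34.1776 + 47.5385 + 60.4847) / (5.9346 + 9.4639 + 14.7141) = 142.2007 / 30.1125 = 4.72231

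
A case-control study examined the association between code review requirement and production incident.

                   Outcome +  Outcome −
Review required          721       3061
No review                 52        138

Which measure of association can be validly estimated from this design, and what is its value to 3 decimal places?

Cells: a = 721, b = 3061, c = 52, d = 138.
This is a case-control study: participants were sampled on outcome status, so risks in the source population cannot be estimated directly — relative risk is not valid here. The odds ratio is the appropriate measure.
OR = (a·d)/(b·c) = (721 × 138) / (3061 × 52) = 99498 / 159172 = 0.62510

0.625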